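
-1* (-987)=987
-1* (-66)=66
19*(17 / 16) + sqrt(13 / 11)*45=323 / 16 + 45*sqrt(143) / 11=69.11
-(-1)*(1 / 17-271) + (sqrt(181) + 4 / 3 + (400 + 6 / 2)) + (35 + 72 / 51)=sqrt(181) + 8660 / 51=183.26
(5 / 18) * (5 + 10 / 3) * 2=125 / 27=4.63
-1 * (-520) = 520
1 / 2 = 0.50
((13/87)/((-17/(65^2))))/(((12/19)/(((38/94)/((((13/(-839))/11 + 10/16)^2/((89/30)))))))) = -240489737756445320/1326166450986177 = -181.34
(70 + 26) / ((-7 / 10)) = -960 / 7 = -137.14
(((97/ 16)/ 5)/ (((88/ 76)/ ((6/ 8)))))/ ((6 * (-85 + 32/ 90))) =-16587/ 10726144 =-0.00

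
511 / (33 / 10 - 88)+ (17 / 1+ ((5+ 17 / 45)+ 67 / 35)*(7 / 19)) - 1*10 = 3.65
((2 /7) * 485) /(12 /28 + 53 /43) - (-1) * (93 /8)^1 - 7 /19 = 359771 /3800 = 94.68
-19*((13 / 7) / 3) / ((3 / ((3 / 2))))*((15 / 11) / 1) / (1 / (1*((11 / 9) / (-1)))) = 1235 / 126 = 9.80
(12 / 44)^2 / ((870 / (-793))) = -2379 / 35090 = -0.07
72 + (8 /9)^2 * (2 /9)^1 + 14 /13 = 694214 /9477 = 73.25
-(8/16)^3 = -1/8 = -0.12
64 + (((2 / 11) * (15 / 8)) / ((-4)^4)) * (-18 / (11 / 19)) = 3962363 / 61952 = 63.96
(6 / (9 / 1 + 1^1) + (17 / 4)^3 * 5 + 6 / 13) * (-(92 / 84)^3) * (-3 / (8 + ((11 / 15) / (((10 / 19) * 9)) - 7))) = 292216238205 / 222450592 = 1313.62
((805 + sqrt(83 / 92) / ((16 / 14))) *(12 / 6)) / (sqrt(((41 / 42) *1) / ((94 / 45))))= 7 *sqrt(202335) *(sqrt(1909) + 42320) / 56580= 2357.57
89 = 89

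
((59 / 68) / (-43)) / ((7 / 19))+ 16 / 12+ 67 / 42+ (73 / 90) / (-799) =17766067 / 6184260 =2.87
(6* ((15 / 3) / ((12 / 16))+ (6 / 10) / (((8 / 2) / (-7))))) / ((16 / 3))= 1011 / 160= 6.32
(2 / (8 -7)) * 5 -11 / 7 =59 / 7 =8.43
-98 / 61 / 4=-0.40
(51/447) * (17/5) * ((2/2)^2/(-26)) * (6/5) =-867/48425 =-0.02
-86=-86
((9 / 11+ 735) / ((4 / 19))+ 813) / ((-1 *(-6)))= 718.02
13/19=0.68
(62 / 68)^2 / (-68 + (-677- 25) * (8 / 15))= -4805 / 2557072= -0.00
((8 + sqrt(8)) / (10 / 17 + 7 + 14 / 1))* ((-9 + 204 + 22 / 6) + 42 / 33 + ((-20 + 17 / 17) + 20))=225454* sqrt(2) / 12111 + 901816 / 12111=100.79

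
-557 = -557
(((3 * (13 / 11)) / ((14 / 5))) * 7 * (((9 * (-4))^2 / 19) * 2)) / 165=16848 / 2299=7.33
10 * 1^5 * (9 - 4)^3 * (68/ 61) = 1393.44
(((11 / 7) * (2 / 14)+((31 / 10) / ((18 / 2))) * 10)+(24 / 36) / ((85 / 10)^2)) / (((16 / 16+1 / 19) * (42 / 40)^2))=178135640 / 56205009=3.17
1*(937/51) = 937/51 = 18.37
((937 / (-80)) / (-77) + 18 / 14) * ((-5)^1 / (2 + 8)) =-8857 / 12320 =-0.72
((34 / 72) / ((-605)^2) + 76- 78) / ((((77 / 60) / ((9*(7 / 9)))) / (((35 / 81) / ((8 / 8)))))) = -184476481 / 39135393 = -4.71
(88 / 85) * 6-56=-4232 / 85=-49.79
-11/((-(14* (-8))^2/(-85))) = -935/12544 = -0.07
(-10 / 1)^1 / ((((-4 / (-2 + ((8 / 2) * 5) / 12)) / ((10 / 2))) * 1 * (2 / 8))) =-50 / 3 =-16.67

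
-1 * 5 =-5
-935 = -935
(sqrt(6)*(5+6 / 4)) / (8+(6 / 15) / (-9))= 585*sqrt(6) / 716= 2.00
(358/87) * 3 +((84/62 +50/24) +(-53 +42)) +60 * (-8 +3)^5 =-2022698401/10788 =-187495.22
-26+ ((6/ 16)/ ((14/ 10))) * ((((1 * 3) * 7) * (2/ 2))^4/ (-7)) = -59743/ 8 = -7467.88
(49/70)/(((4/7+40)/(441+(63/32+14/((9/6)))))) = 2127629/272640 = 7.80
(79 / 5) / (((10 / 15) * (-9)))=-79 / 30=-2.63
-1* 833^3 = -578009537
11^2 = 121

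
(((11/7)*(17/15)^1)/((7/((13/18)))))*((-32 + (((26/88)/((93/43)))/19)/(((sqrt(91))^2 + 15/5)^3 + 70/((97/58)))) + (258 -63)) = 45131137495067143/1506827579925024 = 29.95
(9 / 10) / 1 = 0.90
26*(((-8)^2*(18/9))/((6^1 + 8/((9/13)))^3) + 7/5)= 91249418/2465195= 37.02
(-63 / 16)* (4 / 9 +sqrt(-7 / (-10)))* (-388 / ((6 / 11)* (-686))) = -3201* sqrt(70) / 7840 - 1067 / 588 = -5.23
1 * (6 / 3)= 2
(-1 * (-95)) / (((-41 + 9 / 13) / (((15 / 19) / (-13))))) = 75 / 524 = 0.14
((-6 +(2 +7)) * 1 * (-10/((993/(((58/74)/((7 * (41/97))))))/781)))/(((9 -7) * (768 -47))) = -10984765/2534234969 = -0.00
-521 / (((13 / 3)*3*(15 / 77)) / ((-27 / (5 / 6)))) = 2166318 / 325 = 6665.59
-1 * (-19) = 19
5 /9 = 0.56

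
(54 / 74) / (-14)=-0.05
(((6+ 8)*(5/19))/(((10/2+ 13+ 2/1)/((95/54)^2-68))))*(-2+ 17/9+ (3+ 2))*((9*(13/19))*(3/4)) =-189452263/701784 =-269.96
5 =5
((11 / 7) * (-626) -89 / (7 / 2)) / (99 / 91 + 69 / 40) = -358.75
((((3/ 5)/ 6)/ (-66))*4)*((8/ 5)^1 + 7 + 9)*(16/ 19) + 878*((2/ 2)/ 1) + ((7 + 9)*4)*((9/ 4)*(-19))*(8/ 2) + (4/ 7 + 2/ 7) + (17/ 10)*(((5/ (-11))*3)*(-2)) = -1103898931/ 109725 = -10060.60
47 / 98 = 0.48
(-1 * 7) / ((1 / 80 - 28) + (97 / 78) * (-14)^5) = 21840 / 2086844441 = 0.00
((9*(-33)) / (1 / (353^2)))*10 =-370088730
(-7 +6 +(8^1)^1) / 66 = 0.11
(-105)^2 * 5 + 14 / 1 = 55139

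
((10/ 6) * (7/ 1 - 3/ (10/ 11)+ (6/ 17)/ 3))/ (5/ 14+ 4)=4543/ 3111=1.46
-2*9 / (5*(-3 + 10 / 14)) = 63 / 40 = 1.58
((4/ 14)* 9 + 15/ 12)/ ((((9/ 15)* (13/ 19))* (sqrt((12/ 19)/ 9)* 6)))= 10165* sqrt(57)/ 13104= 5.86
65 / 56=1.16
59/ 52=1.13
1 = 1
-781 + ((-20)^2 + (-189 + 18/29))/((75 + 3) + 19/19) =-1783134/2291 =-778.32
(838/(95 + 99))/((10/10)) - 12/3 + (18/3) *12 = 7015/97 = 72.32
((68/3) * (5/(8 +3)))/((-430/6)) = -68/473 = -0.14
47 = 47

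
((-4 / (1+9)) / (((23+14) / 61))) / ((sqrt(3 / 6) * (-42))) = 61 * sqrt(2) / 3885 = 0.02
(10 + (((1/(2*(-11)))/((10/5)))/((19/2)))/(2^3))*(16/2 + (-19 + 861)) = 14211575/1672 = 8499.75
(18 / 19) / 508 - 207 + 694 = 2350271 / 4826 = 487.00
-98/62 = -49/31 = -1.58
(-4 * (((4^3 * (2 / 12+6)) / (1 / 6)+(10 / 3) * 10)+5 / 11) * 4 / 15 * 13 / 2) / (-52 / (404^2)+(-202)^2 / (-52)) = 4372481887072 / 206039677635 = 21.22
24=24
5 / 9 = 0.56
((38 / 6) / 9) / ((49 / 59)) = 1121 / 1323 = 0.85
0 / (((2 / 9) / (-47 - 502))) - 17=-17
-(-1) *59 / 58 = 59 / 58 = 1.02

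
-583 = -583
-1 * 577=-577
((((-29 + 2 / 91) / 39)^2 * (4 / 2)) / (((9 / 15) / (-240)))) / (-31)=618112800 / 43384159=14.25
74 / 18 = 37 / 9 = 4.11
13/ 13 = 1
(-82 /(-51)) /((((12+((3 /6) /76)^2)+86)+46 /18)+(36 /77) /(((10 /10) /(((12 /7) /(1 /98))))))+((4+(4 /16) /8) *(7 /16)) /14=962397960915 /7131311197184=0.13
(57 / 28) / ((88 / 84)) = 171 / 88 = 1.94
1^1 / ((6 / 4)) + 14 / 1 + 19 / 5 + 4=337 / 15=22.47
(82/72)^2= 1681/1296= 1.30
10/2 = 5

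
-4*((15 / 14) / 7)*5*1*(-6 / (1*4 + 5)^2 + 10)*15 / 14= -33500 / 1029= -32.56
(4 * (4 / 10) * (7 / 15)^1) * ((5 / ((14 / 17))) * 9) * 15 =612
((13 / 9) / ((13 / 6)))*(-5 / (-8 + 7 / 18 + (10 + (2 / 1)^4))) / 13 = -60 / 4303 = -0.01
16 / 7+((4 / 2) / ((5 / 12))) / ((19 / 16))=4208 / 665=6.33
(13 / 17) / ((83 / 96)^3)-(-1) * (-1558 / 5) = -15086842642 / 48601895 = -310.42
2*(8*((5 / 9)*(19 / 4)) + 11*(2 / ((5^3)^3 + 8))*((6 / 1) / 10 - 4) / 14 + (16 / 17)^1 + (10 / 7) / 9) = 464611220818 / 10459027215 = 44.42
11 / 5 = 2.20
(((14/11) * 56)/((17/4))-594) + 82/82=-107755/187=-576.23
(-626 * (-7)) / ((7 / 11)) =6886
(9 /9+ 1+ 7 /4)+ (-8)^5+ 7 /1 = -131029 /4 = -32757.25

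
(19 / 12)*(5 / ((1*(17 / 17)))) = 95 / 12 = 7.92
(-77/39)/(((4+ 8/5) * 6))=-55/936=-0.06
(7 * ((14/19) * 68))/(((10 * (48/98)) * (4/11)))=448987/2280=196.92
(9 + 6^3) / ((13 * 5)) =45 / 13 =3.46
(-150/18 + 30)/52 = 5/12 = 0.42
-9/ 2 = -4.50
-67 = -67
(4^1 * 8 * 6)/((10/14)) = 268.80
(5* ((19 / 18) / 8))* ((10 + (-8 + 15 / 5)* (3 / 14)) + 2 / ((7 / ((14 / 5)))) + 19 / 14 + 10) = 779 / 56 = 13.91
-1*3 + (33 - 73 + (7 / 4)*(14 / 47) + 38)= -421 / 94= -4.48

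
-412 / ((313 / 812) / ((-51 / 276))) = 1421812 / 7199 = 197.50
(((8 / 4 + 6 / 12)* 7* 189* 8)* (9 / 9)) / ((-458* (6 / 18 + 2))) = -5670 / 229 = -24.76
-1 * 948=-948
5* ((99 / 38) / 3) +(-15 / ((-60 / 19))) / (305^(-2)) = 33582355 / 76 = 441873.09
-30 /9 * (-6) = 20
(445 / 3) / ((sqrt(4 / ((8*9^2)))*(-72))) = -445*sqrt(2) / 24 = -26.22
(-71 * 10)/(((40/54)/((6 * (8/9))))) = -5112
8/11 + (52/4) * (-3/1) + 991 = 10480/11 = 952.73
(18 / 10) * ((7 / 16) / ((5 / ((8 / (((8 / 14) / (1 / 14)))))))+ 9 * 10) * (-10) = -64863 / 40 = -1621.58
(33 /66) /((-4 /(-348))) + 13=113 /2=56.50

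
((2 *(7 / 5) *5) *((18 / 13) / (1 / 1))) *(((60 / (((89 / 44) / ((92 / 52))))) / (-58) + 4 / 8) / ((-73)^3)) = 3423042 / 169684936213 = 0.00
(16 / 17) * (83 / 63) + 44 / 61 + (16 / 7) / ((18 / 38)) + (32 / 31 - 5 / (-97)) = 220879627 / 28064331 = 7.87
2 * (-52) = -104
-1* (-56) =56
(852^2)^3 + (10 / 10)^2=382505398183563265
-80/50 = -8/5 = -1.60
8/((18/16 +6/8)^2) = 512/225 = 2.28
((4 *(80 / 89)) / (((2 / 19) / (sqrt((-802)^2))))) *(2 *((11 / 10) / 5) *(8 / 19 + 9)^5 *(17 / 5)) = 3041492073.05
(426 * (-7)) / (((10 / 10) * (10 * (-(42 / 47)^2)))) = 156839 / 420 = 373.43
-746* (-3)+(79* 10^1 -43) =2985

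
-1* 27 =-27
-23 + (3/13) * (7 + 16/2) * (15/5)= -164/13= -12.62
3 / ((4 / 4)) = 3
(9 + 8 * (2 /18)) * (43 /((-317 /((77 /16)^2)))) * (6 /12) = -22690283 /1460736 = -15.53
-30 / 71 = -0.42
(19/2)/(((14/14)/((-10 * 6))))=-570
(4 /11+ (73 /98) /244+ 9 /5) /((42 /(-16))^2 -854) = -22796344 /8912674925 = -0.00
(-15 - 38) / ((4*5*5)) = -53 / 100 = -0.53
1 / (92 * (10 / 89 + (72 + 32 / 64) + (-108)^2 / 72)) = 0.00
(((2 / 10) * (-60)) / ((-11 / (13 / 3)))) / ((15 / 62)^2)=199888 / 2475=80.76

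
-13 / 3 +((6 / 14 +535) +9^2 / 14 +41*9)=38047 / 42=905.88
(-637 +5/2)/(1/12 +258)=-7614/3097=-2.46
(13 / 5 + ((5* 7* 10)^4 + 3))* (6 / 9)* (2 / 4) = 25010416676 / 5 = 5002083335.20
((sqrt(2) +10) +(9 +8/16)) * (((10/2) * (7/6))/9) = 35 * sqrt(2)/54 +455/36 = 13.56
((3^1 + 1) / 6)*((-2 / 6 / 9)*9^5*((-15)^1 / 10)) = 2187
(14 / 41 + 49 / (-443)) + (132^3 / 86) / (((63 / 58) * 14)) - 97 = 63599768026 / 38269441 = 1661.89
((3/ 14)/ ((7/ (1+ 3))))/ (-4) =-0.03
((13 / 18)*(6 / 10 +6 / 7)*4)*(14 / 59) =1.00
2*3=6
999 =999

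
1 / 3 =0.33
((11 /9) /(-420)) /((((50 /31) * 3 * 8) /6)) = -341 /756000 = -0.00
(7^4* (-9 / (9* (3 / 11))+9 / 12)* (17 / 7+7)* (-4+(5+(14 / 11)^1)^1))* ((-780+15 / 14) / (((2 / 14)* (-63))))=-155850625 / 12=-12987552.08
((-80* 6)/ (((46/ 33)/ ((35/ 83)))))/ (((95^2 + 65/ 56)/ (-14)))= 43464960/ 192986537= 0.23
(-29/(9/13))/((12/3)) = -10.47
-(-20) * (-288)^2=1658880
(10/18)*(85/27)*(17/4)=7225/972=7.43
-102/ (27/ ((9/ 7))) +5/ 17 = -543/ 119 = -4.56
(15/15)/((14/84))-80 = -74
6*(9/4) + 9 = 45/2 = 22.50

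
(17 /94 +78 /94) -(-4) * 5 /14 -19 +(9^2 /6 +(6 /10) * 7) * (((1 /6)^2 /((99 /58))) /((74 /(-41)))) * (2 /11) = -13195264309 /795383820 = -16.59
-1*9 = -9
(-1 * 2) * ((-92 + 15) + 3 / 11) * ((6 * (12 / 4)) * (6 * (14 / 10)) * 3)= 3828384 / 55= 69606.98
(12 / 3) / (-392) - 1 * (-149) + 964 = 1112.99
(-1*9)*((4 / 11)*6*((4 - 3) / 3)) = -72 / 11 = -6.55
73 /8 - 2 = 57 /8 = 7.12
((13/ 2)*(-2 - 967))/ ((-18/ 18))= 12597/ 2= 6298.50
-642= -642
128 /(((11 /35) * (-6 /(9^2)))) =-60480 /11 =-5498.18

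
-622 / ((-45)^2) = -622 / 2025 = -0.31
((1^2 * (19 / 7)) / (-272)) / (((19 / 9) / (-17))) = 0.08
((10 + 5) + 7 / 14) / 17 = 31 / 34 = 0.91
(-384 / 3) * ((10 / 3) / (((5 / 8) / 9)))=-6144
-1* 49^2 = -2401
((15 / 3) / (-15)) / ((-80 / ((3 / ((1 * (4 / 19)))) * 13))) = 247 / 320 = 0.77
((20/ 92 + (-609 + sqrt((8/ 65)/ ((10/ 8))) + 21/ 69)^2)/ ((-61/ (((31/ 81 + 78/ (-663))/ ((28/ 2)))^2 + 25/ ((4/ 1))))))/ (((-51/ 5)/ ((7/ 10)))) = 2959365975299270975/ 1135860369917364-929156500000 * sqrt(26)/ 1763758338381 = 2602.71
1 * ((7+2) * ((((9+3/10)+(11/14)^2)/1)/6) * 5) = 29157/392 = 74.38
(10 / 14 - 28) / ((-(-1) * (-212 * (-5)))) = -191 / 7420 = -0.03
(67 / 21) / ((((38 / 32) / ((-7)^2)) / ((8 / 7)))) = 8576 / 57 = 150.46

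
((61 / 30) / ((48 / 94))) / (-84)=-2867 / 60480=-0.05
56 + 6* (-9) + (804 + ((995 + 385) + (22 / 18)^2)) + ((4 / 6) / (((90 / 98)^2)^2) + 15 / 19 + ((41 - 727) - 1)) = 351122453063 / 233735625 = 1502.22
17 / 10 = 1.70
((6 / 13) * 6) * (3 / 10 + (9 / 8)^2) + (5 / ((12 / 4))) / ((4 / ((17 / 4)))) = 4763 / 780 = 6.11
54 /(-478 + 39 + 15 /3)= -27 /217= -0.12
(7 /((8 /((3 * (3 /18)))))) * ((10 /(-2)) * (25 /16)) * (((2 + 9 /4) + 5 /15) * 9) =-144375 /1024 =-140.99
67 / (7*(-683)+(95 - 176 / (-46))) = -1541 / 107690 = -0.01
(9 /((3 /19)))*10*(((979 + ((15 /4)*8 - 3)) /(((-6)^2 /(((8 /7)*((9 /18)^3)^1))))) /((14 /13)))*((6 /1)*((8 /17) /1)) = 5965.95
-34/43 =-0.79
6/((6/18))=18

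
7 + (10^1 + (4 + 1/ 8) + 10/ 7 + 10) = 32.55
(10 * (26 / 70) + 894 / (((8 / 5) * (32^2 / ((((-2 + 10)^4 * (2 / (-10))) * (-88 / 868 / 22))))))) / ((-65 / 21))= -3759 / 2015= -1.87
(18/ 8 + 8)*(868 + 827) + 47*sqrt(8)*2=188*sqrt(2) + 69495/ 4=17639.62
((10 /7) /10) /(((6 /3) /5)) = 5 /14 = 0.36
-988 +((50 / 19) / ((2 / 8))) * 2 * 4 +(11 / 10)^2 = -1714901 / 1900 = -902.58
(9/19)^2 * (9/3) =0.67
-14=-14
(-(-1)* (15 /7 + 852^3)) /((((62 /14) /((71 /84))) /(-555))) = -56865243471585 /868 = -65512953308.28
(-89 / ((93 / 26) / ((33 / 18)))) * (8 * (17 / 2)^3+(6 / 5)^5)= -195498187027 / 871875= -224227.31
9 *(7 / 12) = 21 / 4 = 5.25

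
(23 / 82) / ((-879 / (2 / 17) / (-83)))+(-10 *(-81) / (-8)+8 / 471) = -101.23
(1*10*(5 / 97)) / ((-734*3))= -25 / 106797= -0.00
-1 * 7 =-7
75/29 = 2.59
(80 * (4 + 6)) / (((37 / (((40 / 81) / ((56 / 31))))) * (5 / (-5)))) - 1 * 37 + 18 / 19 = -16726615 / 398601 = -41.96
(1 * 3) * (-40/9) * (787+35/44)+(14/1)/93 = -3581792/341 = -10503.79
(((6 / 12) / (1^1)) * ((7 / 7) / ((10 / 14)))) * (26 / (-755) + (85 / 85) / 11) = 0.04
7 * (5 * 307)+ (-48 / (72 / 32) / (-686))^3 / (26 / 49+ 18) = 54235334288207 / 5047495047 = 10745.00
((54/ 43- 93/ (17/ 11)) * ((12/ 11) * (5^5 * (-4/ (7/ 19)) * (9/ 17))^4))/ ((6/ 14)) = -73396163593652343750000000000/ 4701146527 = -15612396502027247650.18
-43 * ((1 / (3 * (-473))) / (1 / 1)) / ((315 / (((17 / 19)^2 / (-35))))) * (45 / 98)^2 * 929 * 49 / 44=-805443 / 1678049296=-0.00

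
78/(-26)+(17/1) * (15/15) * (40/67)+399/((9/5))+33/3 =48203/201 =239.82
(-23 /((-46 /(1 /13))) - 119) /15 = -1031 /130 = -7.93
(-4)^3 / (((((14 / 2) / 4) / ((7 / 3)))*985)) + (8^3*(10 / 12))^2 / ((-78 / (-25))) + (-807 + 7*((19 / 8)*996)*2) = 31343467898 / 345735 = 90657.49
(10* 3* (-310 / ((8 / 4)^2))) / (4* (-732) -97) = 93 / 121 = 0.77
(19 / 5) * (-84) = -1596 / 5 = -319.20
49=49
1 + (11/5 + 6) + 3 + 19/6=461/30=15.37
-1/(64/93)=-93/64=-1.45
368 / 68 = 92 / 17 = 5.41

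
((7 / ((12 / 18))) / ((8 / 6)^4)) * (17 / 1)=28917 / 512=56.48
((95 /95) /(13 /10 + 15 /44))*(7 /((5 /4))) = 1232 /361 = 3.41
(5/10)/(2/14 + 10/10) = 7/16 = 0.44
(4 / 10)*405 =162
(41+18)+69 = 128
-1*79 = -79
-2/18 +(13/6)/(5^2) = -11/450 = -0.02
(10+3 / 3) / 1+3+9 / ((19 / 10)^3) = 15.31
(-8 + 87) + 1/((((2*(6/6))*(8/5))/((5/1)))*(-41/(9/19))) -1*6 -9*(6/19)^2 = 17070749/236816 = 72.08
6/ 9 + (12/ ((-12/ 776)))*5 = -11638/ 3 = -3879.33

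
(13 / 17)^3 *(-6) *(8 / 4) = -26364 / 4913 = -5.37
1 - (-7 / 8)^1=1.88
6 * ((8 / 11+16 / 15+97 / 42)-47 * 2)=-207661 / 385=-539.38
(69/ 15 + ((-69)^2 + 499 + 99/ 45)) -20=26234/ 5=5246.80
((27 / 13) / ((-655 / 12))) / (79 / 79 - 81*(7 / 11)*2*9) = 3564 / 86810425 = 0.00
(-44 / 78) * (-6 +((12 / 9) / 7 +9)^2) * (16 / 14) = -6090128 / 120393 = -50.59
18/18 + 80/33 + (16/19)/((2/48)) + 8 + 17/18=122563/3762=32.58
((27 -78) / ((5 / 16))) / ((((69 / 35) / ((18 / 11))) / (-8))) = 274176 / 253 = 1083.70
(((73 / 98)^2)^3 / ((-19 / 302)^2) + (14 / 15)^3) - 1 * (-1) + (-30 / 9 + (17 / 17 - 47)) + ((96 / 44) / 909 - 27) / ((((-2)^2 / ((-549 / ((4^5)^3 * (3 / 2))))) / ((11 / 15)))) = -15946507718058824673042428293 / 3657705190596478324703232000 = -4.36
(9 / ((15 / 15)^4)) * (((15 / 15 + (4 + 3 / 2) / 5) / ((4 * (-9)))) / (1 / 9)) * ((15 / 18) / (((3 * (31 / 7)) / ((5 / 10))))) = -147 / 992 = -0.15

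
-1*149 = -149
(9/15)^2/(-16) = -9/400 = -0.02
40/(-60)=-2/3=-0.67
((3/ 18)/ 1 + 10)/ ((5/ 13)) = 793/ 30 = 26.43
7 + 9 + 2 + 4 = 22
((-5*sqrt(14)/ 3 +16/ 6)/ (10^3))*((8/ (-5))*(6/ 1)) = -16/ 625 +2*sqrt(14)/ 125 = 0.03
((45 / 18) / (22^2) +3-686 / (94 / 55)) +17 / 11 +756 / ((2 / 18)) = 291500499 / 45496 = 6407.17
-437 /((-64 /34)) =7429 /32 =232.16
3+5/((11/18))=123/11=11.18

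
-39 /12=-13 /4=-3.25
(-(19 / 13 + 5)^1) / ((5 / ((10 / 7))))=-24 / 13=-1.85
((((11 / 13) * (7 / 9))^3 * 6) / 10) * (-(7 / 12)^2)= -22370117 / 384387120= -0.06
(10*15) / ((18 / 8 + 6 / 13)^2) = 135200 / 6627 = 20.40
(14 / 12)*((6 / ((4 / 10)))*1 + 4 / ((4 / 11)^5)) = 1154237 / 1536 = 751.46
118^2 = 13924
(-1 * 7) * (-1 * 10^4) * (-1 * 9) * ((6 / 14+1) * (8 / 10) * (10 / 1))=-7200000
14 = 14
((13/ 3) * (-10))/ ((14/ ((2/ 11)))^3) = -130/ 1369599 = -0.00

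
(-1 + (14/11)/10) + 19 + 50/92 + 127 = 368547/2530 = 145.67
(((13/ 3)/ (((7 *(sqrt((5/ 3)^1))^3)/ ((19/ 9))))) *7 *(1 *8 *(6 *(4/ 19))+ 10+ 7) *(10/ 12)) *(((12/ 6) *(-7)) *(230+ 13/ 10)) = -2408861 *sqrt(15)/ 30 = -310982.62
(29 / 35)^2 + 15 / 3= 6966 / 1225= 5.69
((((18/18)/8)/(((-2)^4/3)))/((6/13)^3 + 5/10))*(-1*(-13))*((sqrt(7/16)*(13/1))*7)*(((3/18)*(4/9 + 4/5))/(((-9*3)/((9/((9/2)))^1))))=-18193357*sqrt(7)/102215520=-0.47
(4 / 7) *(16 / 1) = 9.14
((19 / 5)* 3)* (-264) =-3009.60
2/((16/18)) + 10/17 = 193/68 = 2.84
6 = 6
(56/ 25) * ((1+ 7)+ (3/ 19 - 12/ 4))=5488/ 475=11.55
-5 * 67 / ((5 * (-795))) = 67 / 795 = 0.08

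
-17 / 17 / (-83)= 1 / 83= 0.01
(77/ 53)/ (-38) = -77/ 2014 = -0.04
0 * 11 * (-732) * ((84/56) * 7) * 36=0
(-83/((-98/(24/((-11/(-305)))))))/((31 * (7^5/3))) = 911340/280828163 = 0.00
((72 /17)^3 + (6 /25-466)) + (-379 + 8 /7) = -660002529 /859775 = -767.65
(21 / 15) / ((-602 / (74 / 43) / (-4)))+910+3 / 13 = 109398009 / 120185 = 910.25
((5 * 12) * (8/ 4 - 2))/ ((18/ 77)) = 0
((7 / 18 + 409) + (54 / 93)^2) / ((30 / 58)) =205535789 / 259470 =792.14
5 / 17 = 0.29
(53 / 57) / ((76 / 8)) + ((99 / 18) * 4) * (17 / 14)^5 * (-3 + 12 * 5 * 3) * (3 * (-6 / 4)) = -26945150001169 / 582463392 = -46260.68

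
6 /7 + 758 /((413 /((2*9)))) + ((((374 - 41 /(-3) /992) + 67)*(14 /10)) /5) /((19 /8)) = 6267759787 /72977100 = 85.89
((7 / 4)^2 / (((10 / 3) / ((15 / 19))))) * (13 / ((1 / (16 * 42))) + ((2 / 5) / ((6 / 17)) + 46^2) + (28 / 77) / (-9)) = 263241769 / 33440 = 7872.06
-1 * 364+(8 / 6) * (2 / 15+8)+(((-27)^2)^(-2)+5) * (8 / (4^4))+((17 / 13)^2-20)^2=-22436680729913 / 1214278912080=-18.48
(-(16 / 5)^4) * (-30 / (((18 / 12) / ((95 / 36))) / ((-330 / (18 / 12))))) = -54788096 / 45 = -1217513.24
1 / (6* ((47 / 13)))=0.05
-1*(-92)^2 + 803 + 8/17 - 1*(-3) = -130178/17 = -7657.53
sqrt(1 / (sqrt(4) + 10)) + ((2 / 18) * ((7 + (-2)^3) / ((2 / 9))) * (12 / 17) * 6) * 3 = -108 / 17 + sqrt(3) / 6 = -6.06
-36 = -36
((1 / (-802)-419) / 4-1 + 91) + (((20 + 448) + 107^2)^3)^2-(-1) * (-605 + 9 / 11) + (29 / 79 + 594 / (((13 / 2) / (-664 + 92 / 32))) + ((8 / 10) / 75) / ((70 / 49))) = 194625793624956068659849074699620239 / 67951455000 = 2864188759827969374016334.00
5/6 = 0.83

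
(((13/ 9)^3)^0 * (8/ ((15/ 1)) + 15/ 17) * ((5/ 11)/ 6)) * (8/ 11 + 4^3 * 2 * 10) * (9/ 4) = 635721/ 2057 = 309.05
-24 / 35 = -0.69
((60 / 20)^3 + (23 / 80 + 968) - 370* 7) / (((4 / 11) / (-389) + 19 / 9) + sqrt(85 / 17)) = 79852904367291 / 12983766080 - 189209081405817* sqrt(5) / 64918830400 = -366.92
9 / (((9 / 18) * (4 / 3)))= 27 / 2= 13.50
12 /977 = 0.01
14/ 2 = 7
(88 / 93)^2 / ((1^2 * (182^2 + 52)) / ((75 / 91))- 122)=96800 / 4338721839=0.00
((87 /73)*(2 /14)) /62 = 87 /31682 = 0.00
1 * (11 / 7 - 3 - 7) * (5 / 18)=-295 / 126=-2.34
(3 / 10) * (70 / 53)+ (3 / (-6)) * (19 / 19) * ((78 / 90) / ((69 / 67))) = -2693 / 109710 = -0.02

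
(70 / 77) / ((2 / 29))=145 / 11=13.18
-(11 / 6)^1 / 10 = -11 / 60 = -0.18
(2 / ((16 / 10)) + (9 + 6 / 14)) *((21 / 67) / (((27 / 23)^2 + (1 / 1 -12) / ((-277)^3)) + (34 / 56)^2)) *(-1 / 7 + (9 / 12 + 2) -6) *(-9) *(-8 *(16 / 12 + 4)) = -2496.53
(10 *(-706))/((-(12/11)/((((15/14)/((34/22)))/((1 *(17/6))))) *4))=3203475/8092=395.88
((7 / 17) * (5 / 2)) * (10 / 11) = 175 / 187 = 0.94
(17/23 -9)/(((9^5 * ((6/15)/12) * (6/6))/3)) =-1900/150903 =-0.01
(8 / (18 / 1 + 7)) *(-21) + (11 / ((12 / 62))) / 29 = -4.76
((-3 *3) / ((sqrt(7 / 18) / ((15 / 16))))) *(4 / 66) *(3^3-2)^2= -84375 *sqrt(14) / 616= -512.50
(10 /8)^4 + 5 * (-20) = -97.56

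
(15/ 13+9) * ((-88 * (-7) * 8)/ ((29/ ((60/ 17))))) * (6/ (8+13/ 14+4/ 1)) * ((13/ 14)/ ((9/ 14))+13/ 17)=6243.55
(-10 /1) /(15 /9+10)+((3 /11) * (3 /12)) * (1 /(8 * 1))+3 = 5301 /2464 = 2.15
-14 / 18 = -7 / 9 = -0.78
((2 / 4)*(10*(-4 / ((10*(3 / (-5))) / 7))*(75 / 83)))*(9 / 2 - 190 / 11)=-245875 / 913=-269.30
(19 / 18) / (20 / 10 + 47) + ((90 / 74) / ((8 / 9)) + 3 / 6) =246685 / 130536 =1.89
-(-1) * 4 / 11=4 / 11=0.36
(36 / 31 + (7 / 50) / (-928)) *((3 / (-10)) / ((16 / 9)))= -45094941 / 230144000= -0.20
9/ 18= 1/ 2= 0.50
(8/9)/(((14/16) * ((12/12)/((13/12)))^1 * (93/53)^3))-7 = -1033197895/152023473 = -6.80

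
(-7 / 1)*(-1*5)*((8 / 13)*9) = 2520 / 13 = 193.85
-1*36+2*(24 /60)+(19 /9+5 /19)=-28066 /855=-32.83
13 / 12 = 1.08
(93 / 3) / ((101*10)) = 31 / 1010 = 0.03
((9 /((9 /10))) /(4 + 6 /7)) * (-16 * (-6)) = 3360 /17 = 197.65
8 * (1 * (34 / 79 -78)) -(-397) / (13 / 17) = -101.40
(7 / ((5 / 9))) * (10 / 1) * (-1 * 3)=-378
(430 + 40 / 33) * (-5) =-71150 / 33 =-2156.06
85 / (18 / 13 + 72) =1105 / 954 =1.16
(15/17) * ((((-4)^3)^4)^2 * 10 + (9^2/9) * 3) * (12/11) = 506654958079185660/187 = 2709384802562490.16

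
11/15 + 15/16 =401/240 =1.67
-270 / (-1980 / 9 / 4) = 54 / 11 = 4.91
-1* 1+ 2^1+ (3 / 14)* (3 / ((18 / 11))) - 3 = -45 / 28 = -1.61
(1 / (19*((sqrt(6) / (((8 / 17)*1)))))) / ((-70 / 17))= -2*sqrt(6) / 1995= -0.00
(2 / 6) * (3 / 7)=1 / 7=0.14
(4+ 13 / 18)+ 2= 121 / 18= 6.72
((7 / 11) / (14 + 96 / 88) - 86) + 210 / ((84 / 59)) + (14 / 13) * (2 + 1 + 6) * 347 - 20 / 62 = 114544440 / 33449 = 3424.45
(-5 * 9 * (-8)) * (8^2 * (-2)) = -46080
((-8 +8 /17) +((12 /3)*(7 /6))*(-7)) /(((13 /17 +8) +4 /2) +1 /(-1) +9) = -2050 /957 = -2.14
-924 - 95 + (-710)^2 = 503081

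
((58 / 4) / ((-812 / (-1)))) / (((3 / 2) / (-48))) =-4 / 7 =-0.57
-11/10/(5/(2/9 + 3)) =-319/450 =-0.71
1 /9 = 0.11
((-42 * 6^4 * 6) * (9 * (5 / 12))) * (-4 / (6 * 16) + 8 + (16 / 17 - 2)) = -143649450 / 17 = -8449967.65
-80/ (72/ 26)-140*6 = -7820/ 9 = -868.89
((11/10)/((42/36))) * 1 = 33/35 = 0.94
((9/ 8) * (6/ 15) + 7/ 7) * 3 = 87/ 20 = 4.35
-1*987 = -987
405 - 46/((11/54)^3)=-6704289/1331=-5037.03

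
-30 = -30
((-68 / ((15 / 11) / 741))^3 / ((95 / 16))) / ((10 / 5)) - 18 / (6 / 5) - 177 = -2655412769784512 / 625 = -4248660431655.22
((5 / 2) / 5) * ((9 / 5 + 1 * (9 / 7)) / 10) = 27 / 175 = 0.15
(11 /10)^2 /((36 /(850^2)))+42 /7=874441 /36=24290.03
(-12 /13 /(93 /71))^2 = 80656 /162409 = 0.50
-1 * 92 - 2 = -94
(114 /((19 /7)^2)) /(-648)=-49 /2052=-0.02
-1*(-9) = 9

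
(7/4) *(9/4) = 63/16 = 3.94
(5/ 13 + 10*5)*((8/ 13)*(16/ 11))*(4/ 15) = 67072/ 5577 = 12.03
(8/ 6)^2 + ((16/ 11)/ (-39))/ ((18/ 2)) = 6848/ 3861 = 1.77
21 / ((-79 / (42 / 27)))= -98 / 237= -0.41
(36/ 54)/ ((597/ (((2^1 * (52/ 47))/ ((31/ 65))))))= 13520/ 2609487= 0.01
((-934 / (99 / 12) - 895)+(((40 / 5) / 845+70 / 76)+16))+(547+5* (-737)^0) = -465475963 / 1059630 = -439.28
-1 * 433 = -433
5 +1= 6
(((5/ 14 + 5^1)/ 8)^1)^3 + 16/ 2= 11661299/ 1404928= 8.30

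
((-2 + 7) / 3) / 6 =5 / 18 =0.28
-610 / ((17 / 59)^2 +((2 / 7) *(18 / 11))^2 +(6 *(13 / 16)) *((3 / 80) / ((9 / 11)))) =-8057406649600 / 6935263887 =-1161.80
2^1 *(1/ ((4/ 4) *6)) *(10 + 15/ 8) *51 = 1615/ 8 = 201.88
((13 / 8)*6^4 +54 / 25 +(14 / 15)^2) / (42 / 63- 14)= -118633 / 750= -158.18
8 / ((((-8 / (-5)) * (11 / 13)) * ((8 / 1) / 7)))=455 / 88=5.17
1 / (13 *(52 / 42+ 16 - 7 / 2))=42 / 7501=0.01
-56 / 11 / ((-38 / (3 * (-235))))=-19740 / 209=-94.45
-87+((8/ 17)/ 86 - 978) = -1064.99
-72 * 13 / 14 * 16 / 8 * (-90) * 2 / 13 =12960 / 7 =1851.43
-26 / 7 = -3.71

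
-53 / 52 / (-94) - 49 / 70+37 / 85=-0.25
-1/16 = -0.06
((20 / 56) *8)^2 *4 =1600 / 49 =32.65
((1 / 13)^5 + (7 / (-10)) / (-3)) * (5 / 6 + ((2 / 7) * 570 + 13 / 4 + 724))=194512622959 / 935658360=207.89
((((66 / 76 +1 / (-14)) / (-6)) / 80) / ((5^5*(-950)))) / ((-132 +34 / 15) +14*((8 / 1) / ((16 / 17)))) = -53 / 1017117500000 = -0.00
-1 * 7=-7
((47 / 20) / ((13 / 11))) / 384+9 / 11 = 904247 / 1098240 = 0.82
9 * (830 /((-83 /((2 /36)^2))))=-5 /18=-0.28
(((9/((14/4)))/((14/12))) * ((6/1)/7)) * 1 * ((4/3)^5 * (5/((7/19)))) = 778240/7203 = 108.04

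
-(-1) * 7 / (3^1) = 7 / 3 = 2.33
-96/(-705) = 32/235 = 0.14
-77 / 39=-1.97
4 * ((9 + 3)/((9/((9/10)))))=24/5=4.80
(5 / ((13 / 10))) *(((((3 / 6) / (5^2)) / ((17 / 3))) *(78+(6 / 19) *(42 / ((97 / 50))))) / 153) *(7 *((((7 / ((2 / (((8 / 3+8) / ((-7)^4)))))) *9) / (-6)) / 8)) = -52118 / 339283399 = -0.00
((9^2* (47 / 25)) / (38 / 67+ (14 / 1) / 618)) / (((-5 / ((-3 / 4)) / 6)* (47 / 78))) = 588606993 / 1526375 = 385.62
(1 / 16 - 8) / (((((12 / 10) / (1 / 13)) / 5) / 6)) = -3175 / 208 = -15.26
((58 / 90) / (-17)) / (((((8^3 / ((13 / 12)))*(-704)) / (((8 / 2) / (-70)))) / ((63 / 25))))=-377 / 22978560000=-0.00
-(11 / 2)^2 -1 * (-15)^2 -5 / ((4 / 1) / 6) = -1051 / 4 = -262.75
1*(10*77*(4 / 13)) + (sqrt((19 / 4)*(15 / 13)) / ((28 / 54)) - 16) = 27*sqrt(3705) / 364 + 2872 / 13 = 225.44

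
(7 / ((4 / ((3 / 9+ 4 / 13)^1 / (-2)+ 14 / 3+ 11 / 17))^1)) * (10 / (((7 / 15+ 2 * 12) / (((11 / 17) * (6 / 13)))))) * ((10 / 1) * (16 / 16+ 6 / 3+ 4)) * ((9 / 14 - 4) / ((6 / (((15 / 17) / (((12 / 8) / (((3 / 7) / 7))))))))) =-6418231875 / 4266065986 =-1.50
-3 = -3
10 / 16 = 5 / 8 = 0.62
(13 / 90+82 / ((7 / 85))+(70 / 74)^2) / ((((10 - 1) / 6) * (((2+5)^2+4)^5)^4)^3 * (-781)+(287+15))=-3438680116 / 260184233572286487388796230508901267486033683268408873984145325646423681088307152192029221039426895523196915582685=-0.00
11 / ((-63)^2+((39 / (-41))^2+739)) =18491 / 7915669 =0.00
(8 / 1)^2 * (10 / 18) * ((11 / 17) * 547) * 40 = 77017600 / 153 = 503383.01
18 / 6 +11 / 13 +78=1064 / 13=81.85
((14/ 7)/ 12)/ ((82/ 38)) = 19/ 246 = 0.08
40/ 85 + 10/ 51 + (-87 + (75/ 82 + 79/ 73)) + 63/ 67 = -100341151/ 1203186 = -83.40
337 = 337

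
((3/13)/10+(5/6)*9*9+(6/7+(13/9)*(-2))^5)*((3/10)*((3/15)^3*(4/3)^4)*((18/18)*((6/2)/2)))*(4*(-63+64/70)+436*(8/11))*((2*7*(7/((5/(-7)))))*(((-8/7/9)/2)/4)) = 553119890223750656/9868983926484375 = 56.05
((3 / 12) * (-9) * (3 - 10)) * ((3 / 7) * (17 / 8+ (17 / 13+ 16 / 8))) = 15255 / 416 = 36.67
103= 103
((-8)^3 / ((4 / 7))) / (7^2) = -128 / 7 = -18.29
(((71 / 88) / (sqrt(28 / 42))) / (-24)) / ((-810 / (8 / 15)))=0.00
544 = 544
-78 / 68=-39 / 34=-1.15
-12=-12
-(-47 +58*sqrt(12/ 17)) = 47 - 116*sqrt(51)/ 17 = -1.73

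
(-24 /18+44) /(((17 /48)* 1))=2048 /17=120.47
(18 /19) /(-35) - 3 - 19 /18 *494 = -3138962 /5985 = -524.47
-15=-15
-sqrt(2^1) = -sqrt(2) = -1.41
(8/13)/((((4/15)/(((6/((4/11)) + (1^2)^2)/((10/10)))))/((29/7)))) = 2175/13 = 167.31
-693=-693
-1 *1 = -1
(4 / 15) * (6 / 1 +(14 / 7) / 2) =28 / 15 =1.87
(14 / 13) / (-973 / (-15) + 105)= 15 / 2366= 0.01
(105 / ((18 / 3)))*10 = 175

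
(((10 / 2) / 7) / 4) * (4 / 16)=5 / 112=0.04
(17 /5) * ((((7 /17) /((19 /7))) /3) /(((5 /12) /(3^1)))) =588 /475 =1.24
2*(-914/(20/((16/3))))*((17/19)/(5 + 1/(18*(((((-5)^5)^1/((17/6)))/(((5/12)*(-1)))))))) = -6712416000/76950323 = -87.23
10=10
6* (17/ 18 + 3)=71/ 3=23.67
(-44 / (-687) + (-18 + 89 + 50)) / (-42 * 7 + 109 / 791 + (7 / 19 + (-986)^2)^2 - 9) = 23749562221 / 185416513813469336589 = 0.00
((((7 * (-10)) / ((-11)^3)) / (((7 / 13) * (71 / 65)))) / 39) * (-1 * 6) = -1300 / 94501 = -0.01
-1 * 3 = -3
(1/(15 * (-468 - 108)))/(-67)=1/578880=0.00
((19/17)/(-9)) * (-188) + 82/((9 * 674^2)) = 811337633/34752114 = 23.35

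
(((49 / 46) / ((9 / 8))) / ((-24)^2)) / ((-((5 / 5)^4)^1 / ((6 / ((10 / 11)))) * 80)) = -539 / 3974400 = -0.00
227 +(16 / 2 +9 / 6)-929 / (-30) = 267.47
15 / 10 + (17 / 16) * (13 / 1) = 15.31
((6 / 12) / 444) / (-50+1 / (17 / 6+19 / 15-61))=-569 / 25272480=-0.00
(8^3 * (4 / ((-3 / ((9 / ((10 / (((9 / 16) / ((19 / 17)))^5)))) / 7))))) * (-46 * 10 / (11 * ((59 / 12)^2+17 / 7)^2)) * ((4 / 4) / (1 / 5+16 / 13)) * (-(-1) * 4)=0.47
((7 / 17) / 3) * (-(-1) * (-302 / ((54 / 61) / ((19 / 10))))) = -88.97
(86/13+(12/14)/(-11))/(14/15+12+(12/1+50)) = 24540/281281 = 0.09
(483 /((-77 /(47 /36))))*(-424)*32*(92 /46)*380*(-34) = -94748871680 /33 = -2871177929.70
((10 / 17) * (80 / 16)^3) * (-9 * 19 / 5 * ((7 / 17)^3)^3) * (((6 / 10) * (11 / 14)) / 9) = -90363255675 / 2015993900449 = -0.04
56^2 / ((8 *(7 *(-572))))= -14 / 143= -0.10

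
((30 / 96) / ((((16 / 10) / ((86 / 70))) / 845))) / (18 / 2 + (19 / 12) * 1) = 545025 / 28448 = 19.16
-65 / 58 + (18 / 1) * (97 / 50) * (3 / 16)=62951 / 11600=5.43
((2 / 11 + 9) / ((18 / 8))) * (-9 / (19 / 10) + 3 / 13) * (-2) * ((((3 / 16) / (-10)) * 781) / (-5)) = 2660441 / 24700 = 107.71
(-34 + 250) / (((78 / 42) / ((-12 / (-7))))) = 2592 / 13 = 199.38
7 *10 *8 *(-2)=-1120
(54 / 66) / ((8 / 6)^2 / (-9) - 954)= -0.00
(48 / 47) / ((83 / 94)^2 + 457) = 9024 / 4044941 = 0.00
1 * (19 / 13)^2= 361 / 169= 2.14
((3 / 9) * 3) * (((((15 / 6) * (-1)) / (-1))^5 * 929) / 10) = 580625 / 64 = 9072.27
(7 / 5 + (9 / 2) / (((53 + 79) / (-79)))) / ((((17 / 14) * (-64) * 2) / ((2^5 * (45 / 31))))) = 0.39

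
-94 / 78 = -47 / 39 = -1.21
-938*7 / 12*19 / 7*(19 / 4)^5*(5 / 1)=-110322590945 / 6144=-17956150.87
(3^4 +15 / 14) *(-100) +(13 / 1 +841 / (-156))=-8953891 / 1092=-8199.53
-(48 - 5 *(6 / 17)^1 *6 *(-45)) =-8916 / 17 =-524.47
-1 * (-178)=178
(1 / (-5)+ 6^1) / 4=29 / 20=1.45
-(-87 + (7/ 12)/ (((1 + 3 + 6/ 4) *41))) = 235415/ 2706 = 87.00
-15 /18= -5 /6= -0.83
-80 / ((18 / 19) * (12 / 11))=-2090 / 27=-77.41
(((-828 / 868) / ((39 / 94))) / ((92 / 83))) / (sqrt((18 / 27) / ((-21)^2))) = -35109 * sqrt(6) / 1612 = -53.35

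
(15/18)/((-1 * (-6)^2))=-5/216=-0.02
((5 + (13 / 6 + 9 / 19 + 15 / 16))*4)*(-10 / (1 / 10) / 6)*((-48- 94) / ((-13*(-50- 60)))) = 2777165 / 48906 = 56.79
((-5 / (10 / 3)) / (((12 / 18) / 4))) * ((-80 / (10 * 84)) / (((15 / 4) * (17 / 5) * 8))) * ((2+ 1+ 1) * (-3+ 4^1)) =0.03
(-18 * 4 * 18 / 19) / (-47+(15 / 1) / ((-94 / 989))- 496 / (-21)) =2558304 / 6796091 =0.38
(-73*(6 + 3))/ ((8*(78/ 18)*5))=-1971/ 520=-3.79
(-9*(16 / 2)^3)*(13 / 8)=-7488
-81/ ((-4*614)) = 81/ 2456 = 0.03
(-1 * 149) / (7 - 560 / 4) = 149 / 133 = 1.12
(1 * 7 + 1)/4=2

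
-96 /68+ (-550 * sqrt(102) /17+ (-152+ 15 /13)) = -479.01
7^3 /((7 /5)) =245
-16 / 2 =-8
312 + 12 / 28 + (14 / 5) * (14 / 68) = 186238 / 595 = 313.01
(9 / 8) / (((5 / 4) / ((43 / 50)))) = 387 / 500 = 0.77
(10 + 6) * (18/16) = 18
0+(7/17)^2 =49/289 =0.17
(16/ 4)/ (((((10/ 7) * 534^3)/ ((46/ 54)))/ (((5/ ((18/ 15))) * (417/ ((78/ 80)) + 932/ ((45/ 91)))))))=54448429/ 360773525502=0.00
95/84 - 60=-4945/84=-58.87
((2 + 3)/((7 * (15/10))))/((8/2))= 5/42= 0.12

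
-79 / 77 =-1.03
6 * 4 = 24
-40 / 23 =-1.74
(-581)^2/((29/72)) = 24304392/29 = 838082.48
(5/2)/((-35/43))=-43/14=-3.07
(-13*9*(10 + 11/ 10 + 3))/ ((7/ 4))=-32994/ 35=-942.69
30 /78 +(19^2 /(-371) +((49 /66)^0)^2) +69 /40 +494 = 95714667 /192920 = 496.14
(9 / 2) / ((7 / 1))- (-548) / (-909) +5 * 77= 4900019 / 12726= 385.04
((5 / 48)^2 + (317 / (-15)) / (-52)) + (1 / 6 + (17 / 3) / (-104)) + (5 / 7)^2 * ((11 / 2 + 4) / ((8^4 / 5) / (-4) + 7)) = 3664584229 / 7257519360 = 0.50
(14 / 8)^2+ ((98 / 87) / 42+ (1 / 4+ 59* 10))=2477785 / 4176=593.34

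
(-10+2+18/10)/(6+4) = -31/50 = -0.62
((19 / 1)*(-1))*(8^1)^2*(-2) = 2432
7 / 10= 0.70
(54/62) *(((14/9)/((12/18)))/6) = 21/62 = 0.34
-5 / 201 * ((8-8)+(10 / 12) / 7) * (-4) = 50 / 4221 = 0.01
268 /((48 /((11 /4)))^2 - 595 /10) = 64856 /59329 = 1.09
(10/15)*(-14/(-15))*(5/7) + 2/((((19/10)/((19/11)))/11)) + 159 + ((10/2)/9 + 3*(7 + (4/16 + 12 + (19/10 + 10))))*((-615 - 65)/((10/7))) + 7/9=-2005489/45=-44566.42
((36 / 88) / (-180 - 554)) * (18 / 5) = -81 / 40370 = -0.00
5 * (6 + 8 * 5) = 230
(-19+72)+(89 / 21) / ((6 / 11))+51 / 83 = 641957 / 10458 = 61.38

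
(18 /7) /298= 9 /1043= 0.01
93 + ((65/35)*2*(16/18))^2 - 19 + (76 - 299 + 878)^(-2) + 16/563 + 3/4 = 328553401903613/3834706106700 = 85.68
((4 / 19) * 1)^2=16 / 361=0.04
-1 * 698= -698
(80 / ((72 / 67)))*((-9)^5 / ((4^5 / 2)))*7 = -15385545 / 256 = -60099.79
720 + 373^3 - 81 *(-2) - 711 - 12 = 51895276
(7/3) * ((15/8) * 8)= 35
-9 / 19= -0.47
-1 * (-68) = 68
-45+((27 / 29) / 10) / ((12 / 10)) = -5211 / 116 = -44.92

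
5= 5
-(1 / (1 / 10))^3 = -1000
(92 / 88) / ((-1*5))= -23 / 110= -0.21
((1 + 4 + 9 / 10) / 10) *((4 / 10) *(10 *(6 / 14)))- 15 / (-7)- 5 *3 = -2073 / 175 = -11.85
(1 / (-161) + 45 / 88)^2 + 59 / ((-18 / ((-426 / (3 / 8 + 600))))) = 7465005440129 / 2892350615616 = 2.58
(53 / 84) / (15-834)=-0.00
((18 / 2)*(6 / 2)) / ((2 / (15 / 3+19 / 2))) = 783 / 4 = 195.75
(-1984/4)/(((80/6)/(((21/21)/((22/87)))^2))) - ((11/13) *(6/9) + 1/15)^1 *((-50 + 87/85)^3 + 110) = 73451.38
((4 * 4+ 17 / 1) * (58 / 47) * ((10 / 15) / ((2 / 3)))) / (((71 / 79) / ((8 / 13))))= 1209648 / 43381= 27.88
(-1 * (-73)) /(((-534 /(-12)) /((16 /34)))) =1168 /1513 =0.77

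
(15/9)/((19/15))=25/19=1.32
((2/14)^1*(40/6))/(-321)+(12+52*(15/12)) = 519037/6741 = 77.00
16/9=1.78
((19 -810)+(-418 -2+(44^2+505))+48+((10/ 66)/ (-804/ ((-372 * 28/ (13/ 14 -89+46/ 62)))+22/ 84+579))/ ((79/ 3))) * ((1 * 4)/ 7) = 2874304542239688/ 3935862996373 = 730.29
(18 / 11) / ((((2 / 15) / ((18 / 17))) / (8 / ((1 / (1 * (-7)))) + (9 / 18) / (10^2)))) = -2721357 / 3740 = -727.64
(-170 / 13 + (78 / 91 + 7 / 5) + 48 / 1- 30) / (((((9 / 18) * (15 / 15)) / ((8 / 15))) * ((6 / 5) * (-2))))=-1452 / 455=-3.19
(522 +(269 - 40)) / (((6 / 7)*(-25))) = -5257 / 150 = -35.05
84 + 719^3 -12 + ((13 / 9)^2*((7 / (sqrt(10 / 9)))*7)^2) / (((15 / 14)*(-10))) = 2508938618867 / 6750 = 371694610.20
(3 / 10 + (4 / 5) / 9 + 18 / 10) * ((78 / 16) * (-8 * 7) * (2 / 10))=-17927 / 150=-119.51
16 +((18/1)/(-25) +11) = 657/25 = 26.28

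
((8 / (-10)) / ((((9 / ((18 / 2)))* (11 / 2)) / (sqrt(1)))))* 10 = -16 / 11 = -1.45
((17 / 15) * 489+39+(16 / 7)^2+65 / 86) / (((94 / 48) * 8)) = 37874187 / 990290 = 38.25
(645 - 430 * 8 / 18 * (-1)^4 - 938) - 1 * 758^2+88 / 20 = -25876967 / 45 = -575043.71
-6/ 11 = -0.55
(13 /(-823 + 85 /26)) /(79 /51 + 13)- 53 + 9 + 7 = -292572170 /7907123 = -37.00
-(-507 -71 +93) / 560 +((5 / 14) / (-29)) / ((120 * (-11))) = 46415 / 53592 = 0.87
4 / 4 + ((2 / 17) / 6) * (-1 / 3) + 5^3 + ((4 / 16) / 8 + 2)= 626809 / 4896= 128.02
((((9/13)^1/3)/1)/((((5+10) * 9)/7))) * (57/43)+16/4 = 33673/8385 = 4.02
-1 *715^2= -511225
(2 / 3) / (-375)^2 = 2 / 421875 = 0.00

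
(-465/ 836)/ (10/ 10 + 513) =-465/ 429704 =-0.00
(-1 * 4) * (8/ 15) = -32/ 15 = -2.13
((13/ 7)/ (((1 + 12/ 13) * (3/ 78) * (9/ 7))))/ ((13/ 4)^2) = 416/ 225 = 1.85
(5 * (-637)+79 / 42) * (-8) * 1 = 534764 / 21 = 25464.95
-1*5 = -5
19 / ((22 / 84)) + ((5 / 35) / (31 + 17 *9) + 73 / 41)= 43175499 / 580888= 74.33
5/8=0.62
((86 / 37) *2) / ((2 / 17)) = 39.51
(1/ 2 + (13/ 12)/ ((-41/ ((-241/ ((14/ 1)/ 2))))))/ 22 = 4855/ 75768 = 0.06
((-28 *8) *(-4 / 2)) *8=3584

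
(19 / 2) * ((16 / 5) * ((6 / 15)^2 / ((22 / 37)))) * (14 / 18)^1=78736 / 12375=6.36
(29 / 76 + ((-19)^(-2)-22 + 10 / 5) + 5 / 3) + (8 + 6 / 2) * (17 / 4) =62383 / 2166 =28.80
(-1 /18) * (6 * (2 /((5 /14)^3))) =-5488 /375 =-14.63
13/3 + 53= 172/3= 57.33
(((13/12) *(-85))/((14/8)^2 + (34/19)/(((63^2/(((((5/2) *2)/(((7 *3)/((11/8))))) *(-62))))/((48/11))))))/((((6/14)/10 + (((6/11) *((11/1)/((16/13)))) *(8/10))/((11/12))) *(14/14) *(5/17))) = -678706708680/28158148379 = -24.10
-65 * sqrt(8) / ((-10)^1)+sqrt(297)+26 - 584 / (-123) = 3 * sqrt(33)+13 * sqrt(2)+3782 / 123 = 66.37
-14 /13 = -1.08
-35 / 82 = -0.43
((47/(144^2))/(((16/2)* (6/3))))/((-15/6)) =-47/829440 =-0.00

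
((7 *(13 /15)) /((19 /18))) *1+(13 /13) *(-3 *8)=-1734 /95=-18.25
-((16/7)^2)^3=-16777216/117649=-142.60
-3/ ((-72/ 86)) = 43/ 12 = 3.58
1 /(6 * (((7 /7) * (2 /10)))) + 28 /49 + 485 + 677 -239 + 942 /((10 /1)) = 213907 /210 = 1018.60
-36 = -36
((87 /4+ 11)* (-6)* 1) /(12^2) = -131 /96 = -1.36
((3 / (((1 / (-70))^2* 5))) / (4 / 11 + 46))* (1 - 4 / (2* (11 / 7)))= -294 / 17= -17.29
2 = 2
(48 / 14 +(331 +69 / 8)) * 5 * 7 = 96055 / 8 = 12006.88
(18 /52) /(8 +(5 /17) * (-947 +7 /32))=-2448 /1912729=-0.00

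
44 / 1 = 44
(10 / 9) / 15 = 2 / 27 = 0.07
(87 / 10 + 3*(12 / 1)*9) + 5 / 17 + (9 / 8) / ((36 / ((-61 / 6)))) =5429279 / 16320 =332.68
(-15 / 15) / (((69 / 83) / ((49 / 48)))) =-4067 / 3312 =-1.23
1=1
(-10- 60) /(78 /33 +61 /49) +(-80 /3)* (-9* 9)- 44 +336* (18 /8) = 1109662 /389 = 2852.60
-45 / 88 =-0.51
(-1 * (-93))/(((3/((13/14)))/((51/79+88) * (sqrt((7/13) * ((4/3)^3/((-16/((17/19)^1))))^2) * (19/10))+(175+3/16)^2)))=3690581 * sqrt(91)/74655+3166294027/3584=883924.16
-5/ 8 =-0.62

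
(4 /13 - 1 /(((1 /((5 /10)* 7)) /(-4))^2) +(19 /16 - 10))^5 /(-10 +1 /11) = 1531887848914905801621027 /42436853235712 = 36098054688.60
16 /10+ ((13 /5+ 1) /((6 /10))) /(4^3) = 271 /160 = 1.69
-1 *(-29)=29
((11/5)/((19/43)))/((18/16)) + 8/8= 4639/855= 5.43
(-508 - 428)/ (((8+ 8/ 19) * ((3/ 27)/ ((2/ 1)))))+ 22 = -19787/ 10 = -1978.70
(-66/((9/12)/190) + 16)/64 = -261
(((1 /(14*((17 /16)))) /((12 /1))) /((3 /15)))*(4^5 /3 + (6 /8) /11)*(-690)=-25912375 /3927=-6598.52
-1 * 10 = -10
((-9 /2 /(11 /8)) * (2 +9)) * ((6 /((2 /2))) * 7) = -1512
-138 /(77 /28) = -552 /11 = -50.18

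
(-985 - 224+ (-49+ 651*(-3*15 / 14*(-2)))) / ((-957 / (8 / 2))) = -12.23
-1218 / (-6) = 203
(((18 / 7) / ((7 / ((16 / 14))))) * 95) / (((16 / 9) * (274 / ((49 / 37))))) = 7695 / 70966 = 0.11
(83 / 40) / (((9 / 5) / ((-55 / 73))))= -4565 / 5256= -0.87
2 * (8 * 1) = 16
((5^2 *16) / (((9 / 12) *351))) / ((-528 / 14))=-1400 / 34749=-0.04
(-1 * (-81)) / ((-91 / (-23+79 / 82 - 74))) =91125 / 1066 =85.48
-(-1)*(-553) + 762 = 209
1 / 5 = 0.20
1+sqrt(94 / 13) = 1+sqrt(1222) / 13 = 3.69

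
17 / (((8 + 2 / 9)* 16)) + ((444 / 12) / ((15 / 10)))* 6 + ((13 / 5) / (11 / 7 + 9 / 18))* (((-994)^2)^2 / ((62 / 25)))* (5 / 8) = 308799977532.50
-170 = -170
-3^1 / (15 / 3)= -3 / 5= -0.60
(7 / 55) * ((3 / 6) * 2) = 7 / 55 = 0.13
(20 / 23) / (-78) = -10 / 897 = -0.01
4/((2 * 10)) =1/5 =0.20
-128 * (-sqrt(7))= 338.66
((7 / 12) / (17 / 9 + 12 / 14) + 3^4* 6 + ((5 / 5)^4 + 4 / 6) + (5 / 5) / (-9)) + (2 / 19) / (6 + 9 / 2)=404038231 / 828324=487.78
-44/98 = -22/49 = -0.45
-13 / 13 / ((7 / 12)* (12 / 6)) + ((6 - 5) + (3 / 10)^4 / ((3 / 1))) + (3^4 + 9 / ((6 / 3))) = 5995189 / 70000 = 85.65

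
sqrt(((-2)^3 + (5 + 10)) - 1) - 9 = -9 + sqrt(6) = -6.55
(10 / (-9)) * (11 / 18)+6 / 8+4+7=3587 / 324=11.07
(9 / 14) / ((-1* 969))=-3 / 4522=-0.00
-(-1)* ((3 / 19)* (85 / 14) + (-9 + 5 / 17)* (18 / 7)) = -96897 / 4522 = -21.43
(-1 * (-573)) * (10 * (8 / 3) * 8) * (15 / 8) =229200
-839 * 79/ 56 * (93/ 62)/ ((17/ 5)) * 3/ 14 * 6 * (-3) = 26843805/ 13328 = 2014.09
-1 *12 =-12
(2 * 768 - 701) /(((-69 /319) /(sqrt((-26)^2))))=-6925490 /69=-100369.42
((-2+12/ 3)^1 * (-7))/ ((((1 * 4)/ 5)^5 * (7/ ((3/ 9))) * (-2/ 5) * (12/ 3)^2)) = 15625/ 49152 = 0.32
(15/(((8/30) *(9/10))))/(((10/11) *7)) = 275/28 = 9.82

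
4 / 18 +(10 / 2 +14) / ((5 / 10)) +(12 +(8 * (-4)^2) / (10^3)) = 56644 / 1125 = 50.35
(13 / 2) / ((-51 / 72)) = -156 / 17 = -9.18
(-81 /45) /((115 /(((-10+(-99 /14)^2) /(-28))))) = 70569 /3155600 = 0.02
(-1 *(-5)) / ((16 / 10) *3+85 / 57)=1425 / 1793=0.79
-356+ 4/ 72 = -6407/ 18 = -355.94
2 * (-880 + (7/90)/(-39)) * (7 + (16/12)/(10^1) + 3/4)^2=-691055701303/6318000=-109378.87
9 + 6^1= 15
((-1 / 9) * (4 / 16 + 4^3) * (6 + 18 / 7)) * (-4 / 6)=2570 / 63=40.79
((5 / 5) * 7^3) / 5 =68.60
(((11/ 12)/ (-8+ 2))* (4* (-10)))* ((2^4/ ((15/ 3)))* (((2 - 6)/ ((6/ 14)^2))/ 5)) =-34496/ 405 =-85.18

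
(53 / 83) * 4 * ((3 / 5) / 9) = 212 / 1245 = 0.17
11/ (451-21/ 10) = 0.02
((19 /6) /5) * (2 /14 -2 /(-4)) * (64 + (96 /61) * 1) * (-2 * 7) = -22800 /61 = -373.77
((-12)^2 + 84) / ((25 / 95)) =4332 / 5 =866.40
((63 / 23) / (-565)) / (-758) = 63 / 9850210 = 0.00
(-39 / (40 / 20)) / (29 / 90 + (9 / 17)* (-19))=29835 / 14897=2.00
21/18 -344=-2057/6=-342.83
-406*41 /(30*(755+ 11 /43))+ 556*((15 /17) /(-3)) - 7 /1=-1418302973 /8281380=-171.26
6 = 6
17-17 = 0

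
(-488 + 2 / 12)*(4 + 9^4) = -19215755 / 6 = -3202625.83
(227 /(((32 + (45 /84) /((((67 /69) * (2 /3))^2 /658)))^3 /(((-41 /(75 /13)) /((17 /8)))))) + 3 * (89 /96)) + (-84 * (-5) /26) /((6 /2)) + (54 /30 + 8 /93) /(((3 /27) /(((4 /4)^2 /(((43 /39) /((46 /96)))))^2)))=11.37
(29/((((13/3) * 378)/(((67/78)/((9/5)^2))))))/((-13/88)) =-1068650/33633873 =-0.03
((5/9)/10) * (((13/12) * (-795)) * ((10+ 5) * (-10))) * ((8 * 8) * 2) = 2756000/3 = 918666.67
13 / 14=0.93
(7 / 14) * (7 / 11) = 7 / 22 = 0.32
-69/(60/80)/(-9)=92/9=10.22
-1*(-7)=7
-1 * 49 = -49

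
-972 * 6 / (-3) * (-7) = -13608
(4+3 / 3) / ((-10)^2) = 1 / 20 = 0.05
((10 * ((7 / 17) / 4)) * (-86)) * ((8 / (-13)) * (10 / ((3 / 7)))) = 842800 / 663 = 1271.19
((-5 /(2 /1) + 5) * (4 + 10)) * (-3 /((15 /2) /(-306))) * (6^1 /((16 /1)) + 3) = 28917 /2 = 14458.50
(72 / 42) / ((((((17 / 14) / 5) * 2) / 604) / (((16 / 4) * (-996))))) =-144380160 / 17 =-8492950.59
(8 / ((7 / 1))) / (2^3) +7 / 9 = 58 / 63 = 0.92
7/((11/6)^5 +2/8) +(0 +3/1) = 77631/23285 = 3.33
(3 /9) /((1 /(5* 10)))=50 /3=16.67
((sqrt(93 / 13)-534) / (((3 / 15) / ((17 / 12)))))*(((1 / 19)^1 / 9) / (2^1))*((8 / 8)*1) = -11.00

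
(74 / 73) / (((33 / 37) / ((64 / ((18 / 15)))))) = 438080 / 7227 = 60.62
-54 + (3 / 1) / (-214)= -11559 / 214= -54.01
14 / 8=7 / 4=1.75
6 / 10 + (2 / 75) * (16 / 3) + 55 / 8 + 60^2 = 6493711 / 1800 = 3607.62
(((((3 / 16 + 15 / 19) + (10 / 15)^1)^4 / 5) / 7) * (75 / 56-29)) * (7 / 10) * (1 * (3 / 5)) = -7820921902207549 / 3228391047168000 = -2.42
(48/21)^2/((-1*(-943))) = 256/46207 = 0.01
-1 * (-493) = 493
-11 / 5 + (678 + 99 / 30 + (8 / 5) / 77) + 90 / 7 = 532823 / 770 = 691.98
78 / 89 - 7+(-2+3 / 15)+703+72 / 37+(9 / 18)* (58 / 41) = 471012878 / 675065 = 697.73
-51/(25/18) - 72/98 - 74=-136532/1225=-111.45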